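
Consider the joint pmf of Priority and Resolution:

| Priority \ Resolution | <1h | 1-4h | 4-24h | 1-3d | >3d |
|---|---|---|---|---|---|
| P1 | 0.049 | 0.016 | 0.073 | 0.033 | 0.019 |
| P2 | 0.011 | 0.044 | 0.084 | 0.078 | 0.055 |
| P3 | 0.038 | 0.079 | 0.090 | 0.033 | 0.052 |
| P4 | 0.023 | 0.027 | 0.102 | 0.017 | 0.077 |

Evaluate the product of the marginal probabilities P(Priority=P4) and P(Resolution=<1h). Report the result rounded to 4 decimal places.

P(Priority=P4) = 0.023 + 0.027 + 0.102 + 0.017 + 0.077 = 0.246.
P(Resolution=<1h) = 0.049 + 0.011 + 0.038 + 0.023 = 0.121.
Product: 0.246 × 0.121 = 0.0298.

0.0298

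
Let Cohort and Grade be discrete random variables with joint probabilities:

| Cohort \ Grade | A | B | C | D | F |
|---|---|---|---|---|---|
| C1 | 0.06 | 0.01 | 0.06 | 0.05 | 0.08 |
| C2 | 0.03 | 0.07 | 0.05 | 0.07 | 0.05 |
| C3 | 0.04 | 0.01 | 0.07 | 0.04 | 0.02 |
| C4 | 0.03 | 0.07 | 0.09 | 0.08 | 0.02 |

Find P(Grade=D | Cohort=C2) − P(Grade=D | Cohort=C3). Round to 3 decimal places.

0.037

P(Cohort=C2) = 0.03 + 0.07 + 0.05 + 0.07 + 0.05 = 0.27; P(Grade=D | Cohort=C2) = 0.07/0.27 = 0.2593.
P(Cohort=C3) = 0.04 + 0.01 + 0.07 + 0.04 + 0.02 = 0.18; P(Grade=D | Cohort=C3) = 0.04/0.18 = 0.2222.
Difference = 0.037.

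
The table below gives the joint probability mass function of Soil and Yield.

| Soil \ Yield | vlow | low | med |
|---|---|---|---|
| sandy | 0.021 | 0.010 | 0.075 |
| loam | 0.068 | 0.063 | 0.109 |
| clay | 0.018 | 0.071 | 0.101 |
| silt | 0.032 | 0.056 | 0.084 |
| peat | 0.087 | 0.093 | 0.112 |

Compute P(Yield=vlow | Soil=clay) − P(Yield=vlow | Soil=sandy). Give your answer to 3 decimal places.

-0.103

P(Soil=clay) = 0.018 + 0.071 + 0.101 = 0.190; P(Yield=vlow | Soil=clay) = 0.018/0.190 = 0.0947.
P(Soil=sandy) = 0.021 + 0.010 + 0.075 = 0.106; P(Yield=vlow | Soil=sandy) = 0.021/0.106 = 0.1981.
Difference = -0.103.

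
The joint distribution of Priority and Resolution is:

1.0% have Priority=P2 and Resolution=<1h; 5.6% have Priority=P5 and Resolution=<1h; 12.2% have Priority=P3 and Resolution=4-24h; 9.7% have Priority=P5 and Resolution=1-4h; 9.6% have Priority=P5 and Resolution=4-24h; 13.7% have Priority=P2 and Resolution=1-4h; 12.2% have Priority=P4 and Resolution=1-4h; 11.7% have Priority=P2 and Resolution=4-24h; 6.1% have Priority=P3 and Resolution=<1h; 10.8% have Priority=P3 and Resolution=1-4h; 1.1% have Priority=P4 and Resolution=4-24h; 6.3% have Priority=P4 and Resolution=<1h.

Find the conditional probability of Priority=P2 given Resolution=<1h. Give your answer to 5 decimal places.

P(Resolution=<1h) = 0.010 + 0.061 + 0.063 + 0.056 = 0.190.
P(Priority=P2 | Resolution=<1h) = 0.010/0.190 = 0.05263.

0.05263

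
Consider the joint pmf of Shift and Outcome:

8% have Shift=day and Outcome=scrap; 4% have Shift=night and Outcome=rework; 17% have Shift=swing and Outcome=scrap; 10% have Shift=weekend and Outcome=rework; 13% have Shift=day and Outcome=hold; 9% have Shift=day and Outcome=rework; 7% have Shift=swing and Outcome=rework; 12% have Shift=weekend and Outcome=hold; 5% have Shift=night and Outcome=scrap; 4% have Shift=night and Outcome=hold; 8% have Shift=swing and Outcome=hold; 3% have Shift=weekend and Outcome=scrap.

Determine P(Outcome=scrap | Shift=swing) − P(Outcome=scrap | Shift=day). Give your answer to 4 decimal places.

P(Shift=swing) = 0.07 + 0.17 + 0.08 = 0.32; P(Outcome=scrap | Shift=swing) = 0.17/0.32 = 0.53125.
P(Shift=day) = 0.09 + 0.08 + 0.13 = 0.30; P(Outcome=scrap | Shift=day) = 0.08/0.30 = 0.26667.
Difference = 0.2646.

0.2646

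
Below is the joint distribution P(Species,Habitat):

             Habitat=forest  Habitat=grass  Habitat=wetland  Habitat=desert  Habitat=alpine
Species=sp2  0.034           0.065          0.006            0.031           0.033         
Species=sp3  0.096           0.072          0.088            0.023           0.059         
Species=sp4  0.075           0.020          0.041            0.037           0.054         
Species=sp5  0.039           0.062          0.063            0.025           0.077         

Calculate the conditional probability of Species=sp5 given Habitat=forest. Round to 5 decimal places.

P(Habitat=forest) = 0.034 + 0.096 + 0.075 + 0.039 = 0.244.
P(Species=sp5 | Habitat=forest) = 0.039/0.244 = 0.15984.

0.15984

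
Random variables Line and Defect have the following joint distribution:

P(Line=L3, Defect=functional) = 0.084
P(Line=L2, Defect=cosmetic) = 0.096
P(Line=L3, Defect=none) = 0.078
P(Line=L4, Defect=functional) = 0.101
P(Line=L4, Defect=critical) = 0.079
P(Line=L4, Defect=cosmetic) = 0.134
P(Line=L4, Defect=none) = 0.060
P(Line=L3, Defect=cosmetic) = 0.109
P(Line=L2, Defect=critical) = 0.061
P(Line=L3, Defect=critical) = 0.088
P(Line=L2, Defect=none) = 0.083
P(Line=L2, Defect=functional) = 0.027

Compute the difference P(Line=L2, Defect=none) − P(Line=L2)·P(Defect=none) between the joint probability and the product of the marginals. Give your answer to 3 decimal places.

P(Line=L2) = 0.083 + 0.096 + 0.027 + 0.061 = 0.267.
P(Defect=none) = 0.083 + 0.078 + 0.060 = 0.221.
P(Line=L2, Defect=none) − P(Line=L2)P(Defect=none) = 0.083 − 0.267×0.221 = 0.024.

0.024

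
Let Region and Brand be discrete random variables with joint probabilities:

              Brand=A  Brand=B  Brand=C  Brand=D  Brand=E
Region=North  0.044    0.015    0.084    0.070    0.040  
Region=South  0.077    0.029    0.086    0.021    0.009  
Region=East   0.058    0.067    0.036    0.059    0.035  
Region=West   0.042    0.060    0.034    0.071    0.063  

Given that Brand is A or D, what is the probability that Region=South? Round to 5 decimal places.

P(Brand=A) = 0.044 + 0.077 + 0.058 + 0.042 = 0.221.
P(Brand=D) = 0.070 + 0.021 + 0.059 + 0.071 = 0.221.
P(Brand ∈ {A, D}) = 0.221 + 0.221 = 0.442; P(Region=South, Brand ∈ {A, D}) = 0.077 + 0.021 = 0.098.
P(Region=South | Brand ∈ {A, D}) = 0.098/0.442 = 0.22172.

0.22172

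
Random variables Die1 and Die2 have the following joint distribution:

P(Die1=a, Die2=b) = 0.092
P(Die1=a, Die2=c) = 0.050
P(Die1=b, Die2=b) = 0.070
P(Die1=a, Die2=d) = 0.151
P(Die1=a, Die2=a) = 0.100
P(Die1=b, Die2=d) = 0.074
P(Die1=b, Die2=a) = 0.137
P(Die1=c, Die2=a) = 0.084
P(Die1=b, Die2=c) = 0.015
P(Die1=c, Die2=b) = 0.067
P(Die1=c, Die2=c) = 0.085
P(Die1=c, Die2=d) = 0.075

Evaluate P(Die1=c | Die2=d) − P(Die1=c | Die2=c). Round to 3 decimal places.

P(Die2=d) = 0.151 + 0.074 + 0.075 = 0.300; P(Die1=c | Die2=d) = 0.075/0.300 = 0.2500.
P(Die2=c) = 0.050 + 0.015 + 0.085 = 0.150; P(Die1=c | Die2=c) = 0.085/0.150 = 0.5667.
Difference = -0.317.

-0.317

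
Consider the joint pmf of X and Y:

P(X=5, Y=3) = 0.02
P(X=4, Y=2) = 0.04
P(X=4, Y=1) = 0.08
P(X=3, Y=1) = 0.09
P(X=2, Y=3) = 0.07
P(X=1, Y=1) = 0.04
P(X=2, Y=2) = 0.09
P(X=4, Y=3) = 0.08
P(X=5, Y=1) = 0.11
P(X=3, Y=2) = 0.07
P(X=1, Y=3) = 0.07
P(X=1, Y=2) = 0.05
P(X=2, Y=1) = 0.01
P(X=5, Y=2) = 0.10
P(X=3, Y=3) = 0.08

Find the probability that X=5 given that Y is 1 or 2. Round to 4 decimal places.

0.3088

P(Y=1) = 0.04 + 0.01 + 0.09 + 0.08 + 0.11 = 0.33.
P(Y=2) = 0.05 + 0.09 + 0.07 + 0.04 + 0.10 = 0.35.
P(Y ∈ {1, 2}) = 0.33 + 0.35 = 0.68; P(X=5, Y ∈ {1, 2}) = 0.11 + 0.10 = 0.21.
P(X=5 | Y ∈ {1, 2}) = 0.21/0.68 = 0.3088.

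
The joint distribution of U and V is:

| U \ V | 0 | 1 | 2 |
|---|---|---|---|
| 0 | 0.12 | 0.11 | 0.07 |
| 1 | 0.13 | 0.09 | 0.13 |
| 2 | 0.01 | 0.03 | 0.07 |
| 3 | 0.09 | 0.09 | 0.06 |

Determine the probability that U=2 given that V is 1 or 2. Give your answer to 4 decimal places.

0.1538

P(V=1) = 0.11 + 0.09 + 0.03 + 0.09 = 0.32.
P(V=2) = 0.07 + 0.13 + 0.07 + 0.06 = 0.33.
P(V ∈ {1, 2}) = 0.32 + 0.33 = 0.65; P(U=2, V ∈ {1, 2}) = 0.03 + 0.07 = 0.10.
P(U=2 | V ∈ {1, 2}) = 0.10/0.65 = 0.1538.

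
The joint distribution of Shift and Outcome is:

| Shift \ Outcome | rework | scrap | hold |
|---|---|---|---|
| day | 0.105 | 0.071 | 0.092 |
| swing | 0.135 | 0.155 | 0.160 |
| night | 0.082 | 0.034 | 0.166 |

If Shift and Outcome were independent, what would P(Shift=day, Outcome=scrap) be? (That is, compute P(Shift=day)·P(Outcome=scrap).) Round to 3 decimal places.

0.070

P(Shift=day) = 0.105 + 0.071 + 0.092 = 0.268.
P(Outcome=scrap) = 0.071 + 0.155 + 0.034 = 0.260.
Product: 0.268 × 0.260 = 0.070.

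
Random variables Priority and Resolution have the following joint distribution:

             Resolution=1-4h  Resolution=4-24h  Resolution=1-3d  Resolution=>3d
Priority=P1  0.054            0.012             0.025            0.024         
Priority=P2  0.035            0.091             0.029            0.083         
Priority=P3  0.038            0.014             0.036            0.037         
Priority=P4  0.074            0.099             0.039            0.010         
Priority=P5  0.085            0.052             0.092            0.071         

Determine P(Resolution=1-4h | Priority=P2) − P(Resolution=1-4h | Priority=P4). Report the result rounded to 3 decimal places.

-0.186

P(Priority=P2) = 0.035 + 0.091 + 0.029 + 0.083 = 0.238; P(Resolution=1-4h | Priority=P2) = 0.035/0.238 = 0.1471.
P(Priority=P4) = 0.074 + 0.099 + 0.039 + 0.010 = 0.222; P(Resolution=1-4h | Priority=P4) = 0.074/0.222 = 0.3333.
Difference = -0.186.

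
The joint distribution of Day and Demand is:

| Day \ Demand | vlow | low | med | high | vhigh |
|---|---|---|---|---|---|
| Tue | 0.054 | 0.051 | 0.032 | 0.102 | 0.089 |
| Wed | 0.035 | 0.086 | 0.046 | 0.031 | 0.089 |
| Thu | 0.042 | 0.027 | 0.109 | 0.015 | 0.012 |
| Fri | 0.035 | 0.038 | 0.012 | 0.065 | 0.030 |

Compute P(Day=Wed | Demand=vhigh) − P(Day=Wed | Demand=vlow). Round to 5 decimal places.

0.19370

P(Demand=vhigh) = 0.089 + 0.089 + 0.012 + 0.030 = 0.220; P(Day=Wed | Demand=vhigh) = 0.089/0.220 = 0.404545.
P(Demand=vlow) = 0.054 + 0.035 + 0.042 + 0.035 = 0.166; P(Day=Wed | Demand=vlow) = 0.035/0.166 = 0.210843.
Difference = 0.19370.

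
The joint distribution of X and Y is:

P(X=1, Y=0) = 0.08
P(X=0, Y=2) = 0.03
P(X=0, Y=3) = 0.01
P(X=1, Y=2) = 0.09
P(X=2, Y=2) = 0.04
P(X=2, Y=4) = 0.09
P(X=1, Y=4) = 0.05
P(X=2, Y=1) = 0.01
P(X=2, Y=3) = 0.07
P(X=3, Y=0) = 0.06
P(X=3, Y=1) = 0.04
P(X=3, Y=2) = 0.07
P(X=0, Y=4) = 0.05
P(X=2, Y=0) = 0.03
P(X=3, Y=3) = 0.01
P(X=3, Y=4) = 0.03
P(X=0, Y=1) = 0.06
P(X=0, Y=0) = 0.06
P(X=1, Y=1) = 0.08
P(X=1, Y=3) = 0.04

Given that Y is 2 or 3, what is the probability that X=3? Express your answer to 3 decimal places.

0.222

P(Y=2) = 0.03 + 0.09 + 0.04 + 0.07 = 0.23.
P(Y=3) = 0.01 + 0.04 + 0.07 + 0.01 = 0.13.
P(Y ∈ {2, 3}) = 0.23 + 0.13 = 0.36; P(X=3, Y ∈ {2, 3}) = 0.07 + 0.01 = 0.08.
P(X=3 | Y ∈ {2, 3}) = 0.08/0.36 = 0.222.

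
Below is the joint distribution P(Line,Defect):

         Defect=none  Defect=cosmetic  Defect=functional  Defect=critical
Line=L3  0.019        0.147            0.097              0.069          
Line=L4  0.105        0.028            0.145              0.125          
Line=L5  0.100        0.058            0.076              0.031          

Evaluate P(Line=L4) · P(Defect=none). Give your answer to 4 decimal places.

0.0903

P(Line=L4) = 0.105 + 0.028 + 0.145 + 0.125 = 0.403.
P(Defect=none) = 0.019 + 0.105 + 0.100 = 0.224.
Product: 0.403 × 0.224 = 0.0903.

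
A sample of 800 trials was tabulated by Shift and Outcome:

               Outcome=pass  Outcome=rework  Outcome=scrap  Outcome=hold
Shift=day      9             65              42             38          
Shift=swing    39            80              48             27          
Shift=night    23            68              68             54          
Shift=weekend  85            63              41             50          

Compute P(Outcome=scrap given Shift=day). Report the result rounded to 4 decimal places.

Total with Shift=day: 9 + 65 + 42 + 38 = 154.
P(Outcome=scrap | Shift=day) = 42/154 = 0.2727.

0.2727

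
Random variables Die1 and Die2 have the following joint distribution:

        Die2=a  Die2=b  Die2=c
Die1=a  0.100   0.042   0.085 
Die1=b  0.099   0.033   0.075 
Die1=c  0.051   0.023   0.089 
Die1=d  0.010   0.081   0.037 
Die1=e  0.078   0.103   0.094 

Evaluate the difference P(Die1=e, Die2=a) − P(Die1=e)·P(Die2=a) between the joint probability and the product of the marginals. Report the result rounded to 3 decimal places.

-0.015

P(Die1=e) = 0.078 + 0.103 + 0.094 = 0.275.
P(Die2=a) = 0.100 + 0.099 + 0.051 + 0.010 + 0.078 = 0.338.
P(Die1=e, Die2=a) − P(Die1=e)P(Die2=a) = 0.078 − 0.275×0.338 = -0.015.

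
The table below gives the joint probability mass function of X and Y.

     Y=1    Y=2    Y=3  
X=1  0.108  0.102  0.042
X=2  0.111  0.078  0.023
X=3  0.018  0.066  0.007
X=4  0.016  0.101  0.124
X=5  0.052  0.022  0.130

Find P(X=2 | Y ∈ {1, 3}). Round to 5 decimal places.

P(Y=1) = 0.108 + 0.111 + 0.018 + 0.016 + 0.052 = 0.305.
P(Y=3) = 0.042 + 0.023 + 0.007 + 0.124 + 0.130 = 0.326.
P(Y ∈ {1, 3}) = 0.305 + 0.326 = 0.631; P(X=2, Y ∈ {1, 3}) = 0.111 + 0.023 = 0.134.
P(X=2 | Y ∈ {1, 3}) = 0.134/0.631 = 0.21236.

0.21236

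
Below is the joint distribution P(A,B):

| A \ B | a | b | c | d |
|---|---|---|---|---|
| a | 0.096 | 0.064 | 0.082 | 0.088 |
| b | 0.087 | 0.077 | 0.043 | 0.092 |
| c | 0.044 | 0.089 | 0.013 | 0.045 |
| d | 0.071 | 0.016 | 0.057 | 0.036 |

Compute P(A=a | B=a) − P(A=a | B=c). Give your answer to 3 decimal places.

P(B=a) = 0.096 + 0.087 + 0.044 + 0.071 = 0.298; P(A=a | B=a) = 0.096/0.298 = 0.3221.
P(B=c) = 0.082 + 0.043 + 0.013 + 0.057 = 0.195; P(A=a | B=c) = 0.082/0.195 = 0.4205.
Difference = -0.098.

-0.098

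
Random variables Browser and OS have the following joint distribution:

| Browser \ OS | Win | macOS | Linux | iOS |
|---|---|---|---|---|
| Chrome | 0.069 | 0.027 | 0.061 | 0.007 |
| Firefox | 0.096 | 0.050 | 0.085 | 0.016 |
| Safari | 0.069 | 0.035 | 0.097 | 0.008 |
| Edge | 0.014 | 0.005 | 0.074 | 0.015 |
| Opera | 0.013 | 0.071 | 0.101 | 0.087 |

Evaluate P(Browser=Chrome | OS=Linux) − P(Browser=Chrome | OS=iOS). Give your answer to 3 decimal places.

0.093

P(OS=Linux) = 0.061 + 0.085 + 0.097 + 0.074 + 0.101 = 0.418; P(Browser=Chrome | OS=Linux) = 0.061/0.418 = 0.1459.
P(OS=iOS) = 0.007 + 0.016 + 0.008 + 0.015 + 0.087 = 0.133; P(Browser=Chrome | OS=iOS) = 0.007/0.133 = 0.0526.
Difference = 0.093.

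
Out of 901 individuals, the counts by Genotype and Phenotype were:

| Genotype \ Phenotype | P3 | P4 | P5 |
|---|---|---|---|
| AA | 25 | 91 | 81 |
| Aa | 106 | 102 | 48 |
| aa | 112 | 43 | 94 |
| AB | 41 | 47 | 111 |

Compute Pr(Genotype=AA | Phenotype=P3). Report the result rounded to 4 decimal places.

Total with Phenotype=P3: 25 + 106 + 112 + 41 = 284.
P(Genotype=AA | Phenotype=P3) = 25/284 = 0.0880.

0.0880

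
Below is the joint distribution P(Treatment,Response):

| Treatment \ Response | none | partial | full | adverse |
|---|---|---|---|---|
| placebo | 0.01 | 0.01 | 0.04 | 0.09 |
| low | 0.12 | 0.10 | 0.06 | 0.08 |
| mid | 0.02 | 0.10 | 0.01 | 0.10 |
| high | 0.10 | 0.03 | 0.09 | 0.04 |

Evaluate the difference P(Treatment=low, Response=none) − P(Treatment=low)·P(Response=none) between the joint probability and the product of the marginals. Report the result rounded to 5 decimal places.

0.03000

P(Treatment=low) = 0.12 + 0.10 + 0.06 + 0.08 = 0.36.
P(Response=none) = 0.01 + 0.12 + 0.02 + 0.10 = 0.25.
P(Treatment=low, Response=none) − P(Treatment=low)P(Response=none) = 0.12 − 0.36×0.25 = 0.03000.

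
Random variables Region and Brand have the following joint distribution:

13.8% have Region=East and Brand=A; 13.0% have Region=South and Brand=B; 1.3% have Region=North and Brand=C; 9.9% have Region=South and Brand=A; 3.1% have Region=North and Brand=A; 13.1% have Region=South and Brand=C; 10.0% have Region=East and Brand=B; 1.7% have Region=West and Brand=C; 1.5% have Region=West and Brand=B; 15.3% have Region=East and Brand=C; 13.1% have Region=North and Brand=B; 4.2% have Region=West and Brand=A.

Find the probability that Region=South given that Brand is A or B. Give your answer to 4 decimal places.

P(Brand=A) = 0.031 + 0.099 + 0.138 + 0.042 = 0.310.
P(Brand=B) = 0.131 + 0.130 + 0.100 + 0.015 = 0.376.
P(Brand ∈ {A, B}) = 0.310 + 0.376 = 0.686; P(Region=South, Brand ∈ {A, B}) = 0.099 + 0.130 = 0.229.
P(Region=South | Brand ∈ {A, B}) = 0.229/0.686 = 0.3338.

0.3338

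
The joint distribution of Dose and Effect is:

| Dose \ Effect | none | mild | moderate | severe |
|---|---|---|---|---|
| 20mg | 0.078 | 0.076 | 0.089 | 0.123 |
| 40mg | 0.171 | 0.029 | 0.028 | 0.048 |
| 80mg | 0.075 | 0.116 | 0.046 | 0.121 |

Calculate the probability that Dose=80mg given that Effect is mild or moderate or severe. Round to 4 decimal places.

0.4186

P(Effect=mild) = 0.076 + 0.029 + 0.116 = 0.221.
P(Effect=moderate) = 0.089 + 0.028 + 0.046 = 0.163.
P(Effect=severe) = 0.123 + 0.048 + 0.121 = 0.292.
P(Effect ∈ {mild, moderate, severe}) = 0.221 + 0.163 + 0.292 = 0.676; P(Dose=80mg, Effect ∈ {mild, moderate, severe}) = 0.116 + 0.046 + 0.121 = 0.283.
P(Dose=80mg | Effect ∈ {mild, moderate, severe}) = 0.283/0.676 = 0.4186.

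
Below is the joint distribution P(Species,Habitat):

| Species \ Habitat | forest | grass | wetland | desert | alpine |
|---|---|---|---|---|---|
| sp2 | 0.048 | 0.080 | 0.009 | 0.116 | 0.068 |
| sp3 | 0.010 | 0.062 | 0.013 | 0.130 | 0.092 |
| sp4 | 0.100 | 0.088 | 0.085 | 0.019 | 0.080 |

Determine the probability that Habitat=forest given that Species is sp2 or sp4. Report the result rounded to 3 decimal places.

0.214

P(Species=sp2) = 0.048 + 0.080 + 0.009 + 0.116 + 0.068 = 0.321.
P(Species=sp4) = 0.100 + 0.088 + 0.085 + 0.019 + 0.080 = 0.372.
P(Species ∈ {sp2, sp4}) = 0.321 + 0.372 = 0.693; P(Habitat=forest, Species ∈ {sp2, sp4}) = 0.048 + 0.100 = 0.148.
P(Habitat=forest | Species ∈ {sp2, sp4}) = 0.148/0.693 = 0.214.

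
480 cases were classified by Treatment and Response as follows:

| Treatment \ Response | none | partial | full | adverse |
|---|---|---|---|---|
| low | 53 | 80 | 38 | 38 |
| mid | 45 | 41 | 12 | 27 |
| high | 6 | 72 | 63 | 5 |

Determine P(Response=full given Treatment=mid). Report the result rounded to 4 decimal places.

Total with Treatment=mid: 45 + 41 + 12 + 27 = 125.
P(Response=full | Treatment=mid) = 12/125 = 0.0960.

0.0960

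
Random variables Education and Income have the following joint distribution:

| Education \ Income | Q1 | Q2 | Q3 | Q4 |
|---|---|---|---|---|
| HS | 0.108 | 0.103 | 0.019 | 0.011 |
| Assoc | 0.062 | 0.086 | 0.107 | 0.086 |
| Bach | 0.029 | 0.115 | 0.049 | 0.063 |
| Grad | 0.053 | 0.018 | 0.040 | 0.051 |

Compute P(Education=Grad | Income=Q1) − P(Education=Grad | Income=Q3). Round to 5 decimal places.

P(Income=Q1) = 0.108 + 0.062 + 0.029 + 0.053 = 0.252; P(Education=Grad | Income=Q1) = 0.053/0.252 = 0.210317.
P(Income=Q3) = 0.019 + 0.107 + 0.049 + 0.040 = 0.215; P(Education=Grad | Income=Q3) = 0.040/0.215 = 0.186047.
Difference = 0.02427.

0.02427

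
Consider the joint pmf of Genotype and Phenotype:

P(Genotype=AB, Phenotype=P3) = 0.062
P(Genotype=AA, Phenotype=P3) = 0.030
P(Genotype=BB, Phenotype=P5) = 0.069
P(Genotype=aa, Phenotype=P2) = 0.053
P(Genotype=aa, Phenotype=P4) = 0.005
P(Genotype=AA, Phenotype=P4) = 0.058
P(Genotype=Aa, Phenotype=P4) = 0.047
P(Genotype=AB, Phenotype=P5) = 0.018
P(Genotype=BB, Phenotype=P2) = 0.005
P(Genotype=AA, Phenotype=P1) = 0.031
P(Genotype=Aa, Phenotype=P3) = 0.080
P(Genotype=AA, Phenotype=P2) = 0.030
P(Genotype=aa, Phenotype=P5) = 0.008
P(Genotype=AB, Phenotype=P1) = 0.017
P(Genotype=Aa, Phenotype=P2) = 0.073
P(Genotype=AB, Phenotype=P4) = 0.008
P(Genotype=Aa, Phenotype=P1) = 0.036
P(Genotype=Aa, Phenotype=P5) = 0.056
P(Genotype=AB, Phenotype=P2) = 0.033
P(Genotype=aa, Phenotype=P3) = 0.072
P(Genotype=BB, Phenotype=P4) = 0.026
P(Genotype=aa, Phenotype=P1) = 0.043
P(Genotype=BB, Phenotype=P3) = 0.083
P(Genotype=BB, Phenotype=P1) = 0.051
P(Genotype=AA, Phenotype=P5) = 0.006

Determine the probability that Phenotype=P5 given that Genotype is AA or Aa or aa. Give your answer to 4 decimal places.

P(Genotype=AA) = 0.031 + 0.030 + 0.030 + 0.058 + 0.006 = 0.155.
P(Genotype=Aa) = 0.036 + 0.073 + 0.080 + 0.047 + 0.056 = 0.292.
P(Genotype=aa) = 0.043 + 0.053 + 0.072 + 0.005 + 0.008 = 0.181.
P(Genotype ∈ {AA, Aa, aa}) = 0.155 + 0.292 + 0.181 = 0.628; P(Phenotype=P5, Genotype ∈ {AA, Aa, aa}) = 0.006 + 0.056 + 0.008 = 0.070.
P(Phenotype=P5 | Genotype ∈ {AA, Aa, aa}) = 0.070/0.628 = 0.1115.

0.1115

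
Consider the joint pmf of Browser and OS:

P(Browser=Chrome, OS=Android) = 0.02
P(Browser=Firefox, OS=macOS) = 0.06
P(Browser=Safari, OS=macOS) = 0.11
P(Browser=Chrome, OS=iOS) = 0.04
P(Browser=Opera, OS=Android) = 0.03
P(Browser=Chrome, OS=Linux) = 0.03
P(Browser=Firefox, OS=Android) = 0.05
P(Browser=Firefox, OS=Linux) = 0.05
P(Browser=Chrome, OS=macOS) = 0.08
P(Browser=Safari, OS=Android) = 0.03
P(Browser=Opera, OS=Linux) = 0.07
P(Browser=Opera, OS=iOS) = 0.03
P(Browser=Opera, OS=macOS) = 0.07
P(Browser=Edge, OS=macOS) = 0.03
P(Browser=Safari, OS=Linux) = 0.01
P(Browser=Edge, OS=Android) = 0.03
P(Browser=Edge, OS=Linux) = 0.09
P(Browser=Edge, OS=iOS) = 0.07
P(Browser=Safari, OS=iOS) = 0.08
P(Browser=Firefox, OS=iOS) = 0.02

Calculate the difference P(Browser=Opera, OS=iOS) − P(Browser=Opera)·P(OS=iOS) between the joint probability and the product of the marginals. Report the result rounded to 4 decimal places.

P(Browser=Opera) = 0.07 + 0.07 + 0.03 + 0.03 = 0.20.
P(OS=iOS) = 0.04 + 0.02 + 0.08 + 0.07 + 0.03 = 0.24.
P(Browser=Opera, OS=iOS) − P(Browser=Opera)P(OS=iOS) = 0.03 − 0.20×0.24 = -0.0180.

-0.0180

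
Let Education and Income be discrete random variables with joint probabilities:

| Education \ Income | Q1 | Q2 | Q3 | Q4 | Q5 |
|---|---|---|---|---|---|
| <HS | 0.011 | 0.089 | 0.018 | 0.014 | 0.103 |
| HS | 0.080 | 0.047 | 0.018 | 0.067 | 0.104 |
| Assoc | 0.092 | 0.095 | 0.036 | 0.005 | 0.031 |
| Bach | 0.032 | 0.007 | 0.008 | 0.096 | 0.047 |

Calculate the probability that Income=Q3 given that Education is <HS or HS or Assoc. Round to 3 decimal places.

0.089

P(Education=<HS) = 0.011 + 0.089 + 0.018 + 0.014 + 0.103 = 0.235.
P(Education=HS) = 0.080 + 0.047 + 0.018 + 0.067 + 0.104 = 0.316.
P(Education=Assoc) = 0.092 + 0.095 + 0.036 + 0.005 + 0.031 = 0.259.
P(Education ∈ {<HS, HS, Assoc}) = 0.235 + 0.316 + 0.259 = 0.810; P(Income=Q3, Education ∈ {<HS, HS, Assoc}) = 0.018 + 0.018 + 0.036 = 0.072.
P(Income=Q3 | Education ∈ {<HS, HS, Assoc}) = 0.072/0.810 = 0.089.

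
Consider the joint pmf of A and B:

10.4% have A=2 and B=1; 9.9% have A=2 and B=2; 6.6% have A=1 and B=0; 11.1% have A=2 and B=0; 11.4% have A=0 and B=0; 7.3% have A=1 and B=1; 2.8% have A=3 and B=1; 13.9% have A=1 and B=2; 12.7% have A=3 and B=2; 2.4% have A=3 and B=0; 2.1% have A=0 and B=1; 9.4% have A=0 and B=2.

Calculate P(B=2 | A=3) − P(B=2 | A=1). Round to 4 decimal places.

P(A=3) = 0.024 + 0.028 + 0.127 = 0.179; P(B=2 | A=3) = 0.127/0.179 = 0.70950.
P(A=1) = 0.066 + 0.073 + 0.139 = 0.278; P(B=2 | A=1) = 0.139/0.278 = 0.50000.
Difference = 0.2095.

0.2095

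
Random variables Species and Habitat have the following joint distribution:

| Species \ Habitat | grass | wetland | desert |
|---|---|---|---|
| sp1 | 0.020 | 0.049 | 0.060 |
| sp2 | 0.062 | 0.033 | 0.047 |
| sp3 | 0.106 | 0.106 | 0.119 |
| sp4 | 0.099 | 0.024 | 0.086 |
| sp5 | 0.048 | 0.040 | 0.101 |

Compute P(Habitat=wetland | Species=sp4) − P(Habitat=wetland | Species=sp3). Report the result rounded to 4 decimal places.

-0.2054

P(Species=sp4) = 0.099 + 0.024 + 0.086 = 0.209; P(Habitat=wetland | Species=sp4) = 0.024/0.209 = 0.11483.
P(Species=sp3) = 0.106 + 0.106 + 0.119 = 0.331; P(Habitat=wetland | Species=sp3) = 0.106/0.331 = 0.32024.
Difference = -0.2054.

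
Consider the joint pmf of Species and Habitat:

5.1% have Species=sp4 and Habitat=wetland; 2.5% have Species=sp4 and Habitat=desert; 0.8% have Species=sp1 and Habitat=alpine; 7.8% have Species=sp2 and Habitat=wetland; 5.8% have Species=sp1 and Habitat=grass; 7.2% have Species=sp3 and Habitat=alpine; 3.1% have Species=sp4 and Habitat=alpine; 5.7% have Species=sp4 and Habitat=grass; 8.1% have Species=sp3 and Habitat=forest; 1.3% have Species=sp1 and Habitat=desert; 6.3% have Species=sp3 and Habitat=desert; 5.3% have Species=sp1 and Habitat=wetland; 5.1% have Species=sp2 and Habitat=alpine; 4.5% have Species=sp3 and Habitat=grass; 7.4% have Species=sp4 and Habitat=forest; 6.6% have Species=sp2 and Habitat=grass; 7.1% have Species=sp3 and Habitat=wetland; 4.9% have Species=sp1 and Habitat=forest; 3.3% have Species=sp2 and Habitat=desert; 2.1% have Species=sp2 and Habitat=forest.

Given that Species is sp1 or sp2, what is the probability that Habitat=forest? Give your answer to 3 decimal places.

0.163

P(Species=sp1) = 0.049 + 0.058 + 0.053 + 0.013 + 0.008 = 0.181.
P(Species=sp2) = 0.021 + 0.066 + 0.078 + 0.033 + 0.051 = 0.249.
P(Species ∈ {sp1, sp2}) = 0.181 + 0.249 = 0.430; P(Habitat=forest, Species ∈ {sp1, sp2}) = 0.049 + 0.021 = 0.070.
P(Habitat=forest | Species ∈ {sp1, sp2}) = 0.070/0.430 = 0.163.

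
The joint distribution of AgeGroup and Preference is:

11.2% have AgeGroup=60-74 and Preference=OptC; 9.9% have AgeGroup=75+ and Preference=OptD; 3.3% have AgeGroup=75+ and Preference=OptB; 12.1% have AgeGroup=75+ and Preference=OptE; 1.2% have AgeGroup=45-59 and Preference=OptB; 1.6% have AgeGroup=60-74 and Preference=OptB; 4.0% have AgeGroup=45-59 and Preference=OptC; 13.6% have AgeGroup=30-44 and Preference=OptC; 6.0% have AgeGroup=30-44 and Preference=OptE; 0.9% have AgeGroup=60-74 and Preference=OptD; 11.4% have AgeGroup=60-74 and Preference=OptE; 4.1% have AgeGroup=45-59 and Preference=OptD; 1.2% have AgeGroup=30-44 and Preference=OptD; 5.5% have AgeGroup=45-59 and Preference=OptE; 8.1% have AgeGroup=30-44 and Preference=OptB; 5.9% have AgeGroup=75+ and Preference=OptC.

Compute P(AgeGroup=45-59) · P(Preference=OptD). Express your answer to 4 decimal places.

0.0238

P(AgeGroup=45-59) = 0.012 + 0.040 + 0.041 + 0.055 = 0.148.
P(Preference=OptD) = 0.012 + 0.041 + 0.009 + 0.099 = 0.161.
Product: 0.148 × 0.161 = 0.0238.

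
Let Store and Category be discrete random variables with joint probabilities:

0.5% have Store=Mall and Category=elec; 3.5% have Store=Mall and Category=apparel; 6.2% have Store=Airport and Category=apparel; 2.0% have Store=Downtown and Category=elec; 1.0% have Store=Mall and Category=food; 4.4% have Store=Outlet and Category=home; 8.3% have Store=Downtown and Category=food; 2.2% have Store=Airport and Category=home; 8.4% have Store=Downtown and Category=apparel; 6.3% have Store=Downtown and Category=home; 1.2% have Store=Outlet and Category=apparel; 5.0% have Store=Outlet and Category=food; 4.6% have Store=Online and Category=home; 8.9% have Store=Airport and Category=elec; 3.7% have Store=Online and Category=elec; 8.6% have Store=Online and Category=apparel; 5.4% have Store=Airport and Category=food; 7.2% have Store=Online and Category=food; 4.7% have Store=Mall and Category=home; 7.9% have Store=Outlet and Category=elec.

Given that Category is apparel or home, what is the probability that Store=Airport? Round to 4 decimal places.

P(Category=apparel) = 0.084 + 0.035 + 0.062 + 0.012 + 0.086 = 0.279.
P(Category=home) = 0.063 + 0.047 + 0.022 + 0.044 + 0.046 = 0.222.
P(Category ∈ {apparel, home}) = 0.279 + 0.222 = 0.501; P(Store=Airport, Category ∈ {apparel, home}) = 0.062 + 0.022 = 0.084.
P(Store=Airport | Category ∈ {apparel, home}) = 0.084/0.501 = 0.1677.

0.1677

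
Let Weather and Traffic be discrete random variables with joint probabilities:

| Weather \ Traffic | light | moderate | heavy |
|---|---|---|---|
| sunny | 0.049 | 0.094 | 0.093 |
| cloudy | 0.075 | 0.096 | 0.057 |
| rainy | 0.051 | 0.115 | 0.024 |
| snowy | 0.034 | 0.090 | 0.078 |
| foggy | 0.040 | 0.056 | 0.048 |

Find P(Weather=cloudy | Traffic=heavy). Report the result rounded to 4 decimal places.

P(Traffic=heavy) = 0.093 + 0.057 + 0.024 + 0.078 + 0.048 = 0.300.
P(Weather=cloudy | Traffic=heavy) = 0.057/0.300 = 0.1900.

0.1900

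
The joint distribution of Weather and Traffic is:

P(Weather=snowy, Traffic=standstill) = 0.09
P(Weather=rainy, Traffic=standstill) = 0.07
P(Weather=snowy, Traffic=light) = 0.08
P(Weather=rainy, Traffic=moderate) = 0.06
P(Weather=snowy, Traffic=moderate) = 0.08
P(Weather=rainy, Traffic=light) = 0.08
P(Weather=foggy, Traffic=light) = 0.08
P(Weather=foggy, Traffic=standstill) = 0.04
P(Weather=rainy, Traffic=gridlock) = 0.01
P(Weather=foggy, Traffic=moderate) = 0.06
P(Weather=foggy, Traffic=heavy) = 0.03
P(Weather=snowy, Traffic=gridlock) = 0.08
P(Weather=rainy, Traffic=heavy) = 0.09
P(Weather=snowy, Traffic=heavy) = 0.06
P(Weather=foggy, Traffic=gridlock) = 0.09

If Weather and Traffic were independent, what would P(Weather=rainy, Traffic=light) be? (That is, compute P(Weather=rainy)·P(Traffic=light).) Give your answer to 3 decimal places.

0.074

P(Weather=rainy) = 0.08 + 0.06 + 0.09 + 0.01 + 0.07 = 0.31.
P(Traffic=light) = 0.08 + 0.08 + 0.08 = 0.24.
Product: 0.31 × 0.24 = 0.074.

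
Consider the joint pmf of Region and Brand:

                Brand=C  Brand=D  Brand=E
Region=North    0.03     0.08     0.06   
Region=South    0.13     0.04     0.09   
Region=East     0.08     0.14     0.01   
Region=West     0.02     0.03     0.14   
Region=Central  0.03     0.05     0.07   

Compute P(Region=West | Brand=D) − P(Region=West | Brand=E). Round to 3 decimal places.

P(Brand=D) = 0.08 + 0.04 + 0.14 + 0.03 + 0.05 = 0.34; P(Region=West | Brand=D) = 0.03/0.34 = 0.0882.
P(Brand=E) = 0.06 + 0.09 + 0.01 + 0.14 + 0.07 = 0.37; P(Region=West | Brand=E) = 0.14/0.37 = 0.3784.
Difference = -0.290.

-0.290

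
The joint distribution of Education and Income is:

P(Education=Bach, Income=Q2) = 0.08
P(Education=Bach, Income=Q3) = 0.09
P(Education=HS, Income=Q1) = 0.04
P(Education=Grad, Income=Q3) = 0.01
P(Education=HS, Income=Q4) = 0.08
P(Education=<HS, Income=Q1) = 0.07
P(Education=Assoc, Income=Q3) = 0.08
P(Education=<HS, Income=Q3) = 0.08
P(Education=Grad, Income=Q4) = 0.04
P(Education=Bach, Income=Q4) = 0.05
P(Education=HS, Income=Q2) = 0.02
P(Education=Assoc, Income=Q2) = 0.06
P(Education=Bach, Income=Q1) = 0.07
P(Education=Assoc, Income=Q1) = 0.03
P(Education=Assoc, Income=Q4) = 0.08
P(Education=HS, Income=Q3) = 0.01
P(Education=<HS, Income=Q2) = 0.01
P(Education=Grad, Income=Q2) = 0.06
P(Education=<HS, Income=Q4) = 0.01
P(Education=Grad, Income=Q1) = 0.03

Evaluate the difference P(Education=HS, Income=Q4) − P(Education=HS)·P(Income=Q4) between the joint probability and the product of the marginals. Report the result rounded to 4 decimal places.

0.0410

P(Education=HS) = 0.04 + 0.02 + 0.01 + 0.08 = 0.15.
P(Income=Q4) = 0.01 + 0.08 + 0.08 + 0.05 + 0.04 = 0.26.
P(Education=HS, Income=Q4) − P(Education=HS)P(Income=Q4) = 0.08 − 0.15×0.26 = 0.0410.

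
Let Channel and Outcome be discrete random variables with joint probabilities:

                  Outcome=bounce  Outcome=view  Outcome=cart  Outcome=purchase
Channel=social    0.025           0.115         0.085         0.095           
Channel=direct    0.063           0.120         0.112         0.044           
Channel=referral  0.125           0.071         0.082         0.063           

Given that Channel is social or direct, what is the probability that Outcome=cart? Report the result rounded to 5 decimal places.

P(Channel=social) = 0.025 + 0.115 + 0.085 + 0.095 = 0.320.
P(Channel=direct) = 0.063 + 0.120 + 0.112 + 0.044 = 0.339.
P(Channel ∈ {social, direct}) = 0.320 + 0.339 = 0.659; P(Outcome=cart, Channel ∈ {social, direct}) = 0.085 + 0.112 = 0.197.
P(Outcome=cart | Channel ∈ {social, direct}) = 0.197/0.659 = 0.29894.

0.29894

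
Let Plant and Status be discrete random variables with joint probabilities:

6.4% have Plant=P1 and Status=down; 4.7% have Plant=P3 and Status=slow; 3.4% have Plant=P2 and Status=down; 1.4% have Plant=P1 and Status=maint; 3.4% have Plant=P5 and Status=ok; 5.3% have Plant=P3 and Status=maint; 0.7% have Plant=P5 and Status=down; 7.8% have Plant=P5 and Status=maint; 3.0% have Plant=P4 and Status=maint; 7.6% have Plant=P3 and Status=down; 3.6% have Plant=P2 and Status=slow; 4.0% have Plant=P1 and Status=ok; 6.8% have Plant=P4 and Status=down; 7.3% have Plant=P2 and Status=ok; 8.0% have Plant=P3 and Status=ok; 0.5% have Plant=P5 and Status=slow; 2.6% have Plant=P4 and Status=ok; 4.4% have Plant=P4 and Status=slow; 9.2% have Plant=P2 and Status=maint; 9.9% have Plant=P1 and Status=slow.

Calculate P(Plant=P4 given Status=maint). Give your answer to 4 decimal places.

0.1124

P(Status=maint) = 0.014 + 0.092 + 0.053 + 0.030 + 0.078 = 0.267.
P(Plant=P4 | Status=maint) = 0.030/0.267 = 0.1124.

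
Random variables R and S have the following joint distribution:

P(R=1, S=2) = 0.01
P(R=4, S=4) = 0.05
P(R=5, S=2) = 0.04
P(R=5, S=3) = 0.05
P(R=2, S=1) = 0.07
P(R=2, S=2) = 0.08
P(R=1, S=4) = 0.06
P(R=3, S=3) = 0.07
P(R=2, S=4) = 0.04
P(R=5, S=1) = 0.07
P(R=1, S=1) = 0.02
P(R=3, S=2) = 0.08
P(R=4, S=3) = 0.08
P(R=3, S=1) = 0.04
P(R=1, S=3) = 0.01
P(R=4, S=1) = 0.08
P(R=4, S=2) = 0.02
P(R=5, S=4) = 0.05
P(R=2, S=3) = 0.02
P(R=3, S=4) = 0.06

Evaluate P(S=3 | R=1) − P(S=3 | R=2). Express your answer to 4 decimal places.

P(R=1) = 0.02 + 0.01 + 0.01 + 0.06 = 0.10; P(S=3 | R=1) = 0.01/0.10 = 0.10000.
P(R=2) = 0.07 + 0.08 + 0.02 + 0.04 = 0.21; P(S=3 | R=2) = 0.02/0.21 = 0.09524.
Difference = 0.0048.

0.0048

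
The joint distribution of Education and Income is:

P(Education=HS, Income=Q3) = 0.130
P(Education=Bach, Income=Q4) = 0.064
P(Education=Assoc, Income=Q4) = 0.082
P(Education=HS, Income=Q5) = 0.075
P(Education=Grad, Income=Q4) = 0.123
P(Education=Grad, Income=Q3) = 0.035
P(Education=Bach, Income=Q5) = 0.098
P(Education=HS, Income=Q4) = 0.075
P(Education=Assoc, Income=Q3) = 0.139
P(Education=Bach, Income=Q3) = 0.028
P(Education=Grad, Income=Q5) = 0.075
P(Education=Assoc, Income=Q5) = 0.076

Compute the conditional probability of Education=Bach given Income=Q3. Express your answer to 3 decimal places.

0.084

P(Income=Q3) = 0.130 + 0.139 + 0.028 + 0.035 = 0.332.
P(Education=Bach | Income=Q3) = 0.028/0.332 = 0.084.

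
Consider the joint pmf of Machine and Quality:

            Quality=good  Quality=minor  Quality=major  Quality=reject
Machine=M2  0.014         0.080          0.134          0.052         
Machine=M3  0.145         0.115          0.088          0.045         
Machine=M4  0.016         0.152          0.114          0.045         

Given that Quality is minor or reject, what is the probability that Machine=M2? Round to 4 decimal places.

0.2699

P(Quality=minor) = 0.080 + 0.115 + 0.152 = 0.347.
P(Quality=reject) = 0.052 + 0.045 + 0.045 = 0.142.
P(Quality ∈ {minor, reject}) = 0.347 + 0.142 = 0.489; P(Machine=M2, Quality ∈ {minor, reject}) = 0.080 + 0.052 = 0.132.
P(Machine=M2 | Quality ∈ {minor, reject}) = 0.132/0.489 = 0.2699.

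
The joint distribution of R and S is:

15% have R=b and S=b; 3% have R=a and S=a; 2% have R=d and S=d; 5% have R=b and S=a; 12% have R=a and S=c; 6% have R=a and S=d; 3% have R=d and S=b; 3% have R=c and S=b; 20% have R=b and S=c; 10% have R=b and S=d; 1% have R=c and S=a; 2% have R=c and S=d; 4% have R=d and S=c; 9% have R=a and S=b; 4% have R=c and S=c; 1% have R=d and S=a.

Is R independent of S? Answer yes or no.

Every cell satisfies P(R,S) = P(R)·P(S). For instance P(R=d) = 0.10, P(S=c) = 0.40, and 0.10×0.40 = 0.04 matches the joint entry. So R and S are independent.

yes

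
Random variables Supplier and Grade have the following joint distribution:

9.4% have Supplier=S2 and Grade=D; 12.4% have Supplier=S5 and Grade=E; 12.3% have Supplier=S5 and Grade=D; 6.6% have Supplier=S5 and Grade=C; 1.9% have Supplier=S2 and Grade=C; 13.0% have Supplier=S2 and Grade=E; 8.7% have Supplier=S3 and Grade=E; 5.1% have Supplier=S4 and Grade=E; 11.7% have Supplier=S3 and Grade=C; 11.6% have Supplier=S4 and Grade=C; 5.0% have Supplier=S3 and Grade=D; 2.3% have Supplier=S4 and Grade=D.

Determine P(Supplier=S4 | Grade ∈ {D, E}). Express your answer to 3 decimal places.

0.109

P(Grade=D) = 0.094 + 0.050 + 0.023 + 0.123 = 0.290.
P(Grade=E) = 0.130 + 0.087 + 0.051 + 0.124 = 0.392.
P(Grade ∈ {D, E}) = 0.290 + 0.392 = 0.682; P(Supplier=S4, Grade ∈ {D, E}) = 0.023 + 0.051 = 0.074.
P(Supplier=S4 | Grade ∈ {D, E}) = 0.074/0.682 = 0.109.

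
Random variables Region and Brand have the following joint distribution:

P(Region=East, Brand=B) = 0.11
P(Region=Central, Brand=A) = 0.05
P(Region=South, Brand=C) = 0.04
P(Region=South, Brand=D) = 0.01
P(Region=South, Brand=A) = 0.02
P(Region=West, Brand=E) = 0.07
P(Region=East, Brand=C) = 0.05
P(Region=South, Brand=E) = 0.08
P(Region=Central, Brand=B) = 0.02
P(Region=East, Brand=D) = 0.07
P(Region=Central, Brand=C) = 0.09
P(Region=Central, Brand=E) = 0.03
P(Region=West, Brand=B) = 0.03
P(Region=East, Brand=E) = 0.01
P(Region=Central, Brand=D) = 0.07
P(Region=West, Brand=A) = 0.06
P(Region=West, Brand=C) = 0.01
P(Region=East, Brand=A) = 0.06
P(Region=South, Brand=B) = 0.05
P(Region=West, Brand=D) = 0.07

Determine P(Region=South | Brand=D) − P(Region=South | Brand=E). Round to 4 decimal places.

-0.3756

P(Brand=D) = 0.01 + 0.07 + 0.07 + 0.07 = 0.22; P(Region=South | Brand=D) = 0.01/0.22 = 0.04545.
P(Brand=E) = 0.08 + 0.01 + 0.07 + 0.03 = 0.19; P(Region=South | Brand=E) = 0.08/0.19 = 0.42105.
Difference = -0.3756.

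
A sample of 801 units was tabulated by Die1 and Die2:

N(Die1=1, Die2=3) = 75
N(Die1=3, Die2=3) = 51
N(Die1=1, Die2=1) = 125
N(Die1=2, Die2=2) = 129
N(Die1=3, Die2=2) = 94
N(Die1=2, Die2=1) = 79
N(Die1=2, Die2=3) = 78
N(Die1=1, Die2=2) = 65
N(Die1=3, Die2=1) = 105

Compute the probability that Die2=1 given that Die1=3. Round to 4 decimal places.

0.4200

Total with Die1=3: 105 + 94 + 51 = 250.
P(Die2=1 | Die1=3) = 105/250 = 0.4200.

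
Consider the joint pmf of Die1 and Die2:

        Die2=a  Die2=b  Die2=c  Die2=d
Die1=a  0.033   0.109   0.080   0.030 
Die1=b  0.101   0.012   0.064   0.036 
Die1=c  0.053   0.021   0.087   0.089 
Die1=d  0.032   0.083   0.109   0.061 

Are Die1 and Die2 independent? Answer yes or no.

P(Die1=b) = 0.213 and P(Die2=a) = 0.219, so their product is 0.04665, but P(Die1=b, Die2=a) = 0.101. Since these differ, Die1 and Die2 are not independent.

no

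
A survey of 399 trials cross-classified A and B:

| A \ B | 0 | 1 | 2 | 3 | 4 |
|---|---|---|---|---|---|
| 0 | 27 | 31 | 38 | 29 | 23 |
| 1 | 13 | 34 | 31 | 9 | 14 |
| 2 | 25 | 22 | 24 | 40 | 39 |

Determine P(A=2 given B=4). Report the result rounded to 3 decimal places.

0.513

Total with B=4: 23 + 14 + 39 = 76.
P(A=2 | B=4) = 39/76 = 0.513.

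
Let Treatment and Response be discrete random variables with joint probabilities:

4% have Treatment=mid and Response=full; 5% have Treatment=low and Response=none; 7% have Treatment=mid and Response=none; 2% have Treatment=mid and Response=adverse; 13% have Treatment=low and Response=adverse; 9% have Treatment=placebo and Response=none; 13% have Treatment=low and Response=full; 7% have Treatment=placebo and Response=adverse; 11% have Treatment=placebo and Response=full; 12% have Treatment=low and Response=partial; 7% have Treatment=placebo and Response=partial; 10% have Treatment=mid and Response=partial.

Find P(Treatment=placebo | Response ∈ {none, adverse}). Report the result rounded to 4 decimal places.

P(Response=none) = 0.09 + 0.05 + 0.07 = 0.21.
P(Response=adverse) = 0.07 + 0.13 + 0.02 = 0.22.
P(Response ∈ {none, adverse}) = 0.21 + 0.22 = 0.43; P(Treatment=placebo, Response ∈ {none, adverse}) = 0.09 + 0.07 = 0.16.
P(Treatment=placebo | Response ∈ {none, adverse}) = 0.16/0.43 = 0.3721.

0.3721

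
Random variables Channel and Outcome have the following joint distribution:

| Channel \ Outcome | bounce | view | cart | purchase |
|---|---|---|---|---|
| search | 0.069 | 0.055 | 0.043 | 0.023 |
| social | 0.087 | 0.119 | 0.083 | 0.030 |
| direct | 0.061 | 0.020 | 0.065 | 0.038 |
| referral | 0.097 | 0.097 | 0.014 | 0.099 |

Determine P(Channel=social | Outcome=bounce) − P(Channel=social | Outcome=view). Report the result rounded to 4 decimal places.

P(Outcome=bounce) = 0.069 + 0.087 + 0.061 + 0.097 = 0.314; P(Channel=social | Outcome=bounce) = 0.087/0.314 = 0.27707.
P(Outcome=view) = 0.055 + 0.119 + 0.020 + 0.097 = 0.291; P(Channel=social | Outcome=view) = 0.119/0.291 = 0.40893.
Difference = -0.1319.

-0.1319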